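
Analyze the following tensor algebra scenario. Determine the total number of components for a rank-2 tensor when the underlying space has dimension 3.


The number of components of a rank-r tensor in d dimensions is d^r.
Here d = 3 and r = 2.
3^2 = 9

9


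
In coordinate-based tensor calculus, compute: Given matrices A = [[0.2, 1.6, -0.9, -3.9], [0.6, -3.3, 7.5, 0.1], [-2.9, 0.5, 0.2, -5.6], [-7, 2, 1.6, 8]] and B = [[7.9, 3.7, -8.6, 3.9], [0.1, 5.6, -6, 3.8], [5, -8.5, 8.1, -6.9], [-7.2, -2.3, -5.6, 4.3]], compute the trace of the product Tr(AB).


Tr(AB) = sum_i (AB)_{ii} where (AB)_{ii} = sum_k A_{ik} B_{ki}.
(AB)_{11} = 0.2*7.9 + 1.6*0.1 + -0.9*5 + -3.9*-7.2 = 25.32
(AB)_{22} = 0.6*3.7 + -3.3*5.6 + 7.5*-8.5 + 0.1*-2.3 = -80.24
(AB)_{33} = -2.9*-8.6 + 0.5*-6 + 0.2*8.1 + -5.6*-5.6 = 54.92
(AB)_{44} = -7*3.9 + 2*3.8 + 1.6*-6.9 + 8*4.3 = 3.66
Tr(AB) = 25.32 + -80.24 + 54.92 + 3.66 = 3.66

3.66


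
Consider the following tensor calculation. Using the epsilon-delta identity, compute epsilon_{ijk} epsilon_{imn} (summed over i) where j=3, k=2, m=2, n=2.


Using the identity: epsilon_{ijk} epsilon_{imn} = delta_{jm} delta_{kn} - delta_{jn} delta_{km}.
delta_{32} = 0
delta_{22} = 1
delta_{32} = 0
delta_{22} = 1
Result = 0 * 1 - 0 * 1 = 0 - 0 = 0

0


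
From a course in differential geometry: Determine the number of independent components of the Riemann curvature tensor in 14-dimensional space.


The Riemann tensor in d dimensions has d^2(d^2 - 1)/12 independent components.
d = 14, so d^2 = 196
d^2 - 1 = 195
d^2(d^2 - 1) = 196 * 195 = 38220
Divide by 12: 38220 / 12 = 3185

3185


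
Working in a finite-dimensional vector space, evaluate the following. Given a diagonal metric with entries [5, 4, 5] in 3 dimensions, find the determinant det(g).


For a diagonal metric, the determinant is the product of diagonal entries.
Diagonal entries: 5, 4, 5
det(g) = 5 * 4 * 5 = 100

100


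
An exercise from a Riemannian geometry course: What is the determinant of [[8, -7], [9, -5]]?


For a 2x2 matrix [[a, b], [c, d]], det = a*d - b*c.
a = 8, b = -7, c = 9, d = -5
a*d = 8 * -5 = -40
b*c = -7 * 9 = -63
det = -40 - -63 = 23

23


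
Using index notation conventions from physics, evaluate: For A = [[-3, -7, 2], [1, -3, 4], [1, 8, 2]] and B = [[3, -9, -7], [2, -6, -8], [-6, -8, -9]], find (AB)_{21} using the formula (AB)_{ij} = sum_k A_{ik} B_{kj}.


(AB)_{ij} = sum_k A_{ik} B_{kj}.
For i=2, j=1:
A_{21} * B_{11} = 1 * 3 = 3
A_{22} * B_{21} = -3 * 2 = -6
A_{23} * B_{31} = 4 * -6 = -24
Sum = 3 + -6 + -24 = -27

-27


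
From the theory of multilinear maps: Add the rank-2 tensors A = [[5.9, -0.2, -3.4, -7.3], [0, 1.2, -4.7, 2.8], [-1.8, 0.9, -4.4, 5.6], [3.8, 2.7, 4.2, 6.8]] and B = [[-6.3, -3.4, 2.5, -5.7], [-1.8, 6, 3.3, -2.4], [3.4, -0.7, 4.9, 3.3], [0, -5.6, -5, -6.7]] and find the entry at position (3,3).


Tensor addition is component-wise: (A + B)_{ij} = A_{ij} + B_{ij}.
A_{33} = -4.4
B_{33} = 4.9
(A + B)_{33} = -4.4 + 4.9 = 0.5

0.5


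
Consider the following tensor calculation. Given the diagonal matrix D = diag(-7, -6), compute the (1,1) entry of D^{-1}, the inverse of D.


For a diagonal matrix, the inverse has entries (D^{-1})_{ii} = 1/d_{ii}.
The diagonal entries are: d_{11} = -7, d_{22} = -6
We need (D^{-1})_{11} = 1/d_{11} = 1/-7 = -1/7

-1/7


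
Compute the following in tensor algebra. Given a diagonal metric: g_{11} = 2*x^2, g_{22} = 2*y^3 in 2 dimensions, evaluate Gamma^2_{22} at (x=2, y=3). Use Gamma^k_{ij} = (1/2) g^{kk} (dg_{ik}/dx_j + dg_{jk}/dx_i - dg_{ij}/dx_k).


For a diagonal metric, Gamma^k_{ij} = (1/2) g^{kk} (dg_{ik}/dx_j + dg_{jk}/dx_i - dg_{ij}/dx_k).
The metric is diagonal, so g_{ab} = 0 for a != b.
At the given point: g_{11} = 8, g_{22} = 54
g^{22} = 1/54
dg_{22}/dx_2 = dg_{22}/dx_2 = 54
dg_{22}/dx_2 = dg_{22}/dx_2 = 54
dg_{22}/dx_2 = dg_{22}/dx_2 = 54
Numerator = 54 + 54 - 54 = 54
Gamma^2_{22} = 54 / (2 * 54) = 1/2

1/2


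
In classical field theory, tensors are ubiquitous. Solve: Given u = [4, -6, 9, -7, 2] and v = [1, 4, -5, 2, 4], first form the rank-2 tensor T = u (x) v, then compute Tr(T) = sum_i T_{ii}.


The outer product gives T_{ij} = u_i v_j.
The trace (contraction) is Tr(T) = sum_i T_{ii} = sum_i u_i v_i.
Diagonal entries:
T_{11} = u_1 * v_1 = 4 * 1 = 4
T_{22} = u_2 * v_2 = -6 * 4 = -24
T_{33} = u_3 * v_3 = 9 * -5 = -45
T_{44} = u_4 * v_4 = -7 * 2 = -14
T_{55} = u_5 * v_5 = 2 * 4 = 8
Tr(T) = 4 + -24 + -45 + -14 + 8 = -71

-71


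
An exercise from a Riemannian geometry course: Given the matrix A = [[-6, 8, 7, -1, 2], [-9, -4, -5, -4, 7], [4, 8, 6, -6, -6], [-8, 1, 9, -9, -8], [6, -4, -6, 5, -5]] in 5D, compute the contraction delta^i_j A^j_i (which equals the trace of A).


The contraction (trace) of a rank-2 tensor is the sum of its diagonal elements.
Diagonal entries: A[1,1] = -6, A[2,2] = -4, A[3,3] = 6, A[4,4] = -9, A[5,5] = -5
Tr(A) = -6 + -4 + 6 + -9 + -5 = -18

-18


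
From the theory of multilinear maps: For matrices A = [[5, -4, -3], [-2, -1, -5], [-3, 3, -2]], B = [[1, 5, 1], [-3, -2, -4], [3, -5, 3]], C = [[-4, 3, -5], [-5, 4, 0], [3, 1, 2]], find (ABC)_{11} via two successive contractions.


(ABC)_{11} = sum_m (AB)_{1m} C_{m1}. First compute row 1 of AB.
(AB)_{11} = 5*1 + -4*-3 + -3*3 = 8
(AB)_{12} = 5*5 + -4*-2 + -3*-5 = 48
(AB)_{13} = 5*1 + -4*-4 + -3*3 = 12
Now contract with column 1 of C:
(AB)_{11} * C_{11} = 8 * -4 = -32
(AB)_{12} * C_{21} = 48 * -5 = -240
(AB)_{13} * C_{31} = 12 * 3 = 36
(ABC)_{11} = -32 + -240 + 36 = -236

-236


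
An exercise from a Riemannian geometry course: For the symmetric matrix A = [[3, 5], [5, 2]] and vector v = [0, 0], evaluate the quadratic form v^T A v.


First compute Av:
(Av)_1 = 3*0 + 5*0 = 0
(Av)_2 = 5*0 + 2*0 = 0
Av = [0, 0]
Then v^T (Av) = 0*0 + 0*0
= 0 + 0 = 0

0


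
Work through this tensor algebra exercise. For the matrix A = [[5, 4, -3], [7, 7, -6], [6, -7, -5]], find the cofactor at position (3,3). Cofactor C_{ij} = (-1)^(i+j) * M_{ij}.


To find cofactor C_{33}, delete row 3 and column 3.
The resulting 2x2 submatrix is: [[5, 4], [7, 7]]
Minor M_{33} = 5*7 - 4*7
  = 35 - 28 = 7
Sign = (-1)^(3+3) = (-1)^6 = 1
Cofactor C_{33} = 1 * 7 = 7

7


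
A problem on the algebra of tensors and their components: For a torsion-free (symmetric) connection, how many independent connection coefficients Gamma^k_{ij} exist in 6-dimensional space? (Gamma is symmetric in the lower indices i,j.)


Christoffel symbols Gamma^k_{ij} are symmetric in i,j, so there are d * d(d+1)/2 independent symbols.
d = 6
d(d+1)/2 = 6 * 7 / 2 = 21
Total = 6 * 21 = 126

126


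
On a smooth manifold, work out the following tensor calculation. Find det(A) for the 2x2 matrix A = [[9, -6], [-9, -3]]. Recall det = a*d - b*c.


For a 2x2 matrix [[a, b], [c, d]], det = a*d - b*c.
a = 9, b = -6, c = -9, d = -3
a*d = 9 * -3 = -27
b*c = -6 * -9 = 54
det = -27 - 54 = -81

-81


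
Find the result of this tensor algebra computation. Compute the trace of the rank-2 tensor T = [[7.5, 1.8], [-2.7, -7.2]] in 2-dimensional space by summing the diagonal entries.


The contraction (trace) of a rank-2 tensor is the sum of its diagonal elements.
Diagonal entries: A[1,1] = 7.5, A[2,2] = -7.2
Tr(A) = 7.5 + -7.2 = 0.3

0.3


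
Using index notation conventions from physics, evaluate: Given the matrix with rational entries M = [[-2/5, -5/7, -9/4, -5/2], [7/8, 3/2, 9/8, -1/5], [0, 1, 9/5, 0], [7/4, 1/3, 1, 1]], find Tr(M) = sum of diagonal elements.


The trace is the sum of diagonal entries.
Diagonal: M[1,1] = -2/5, M[2,2] = 3/2, M[3,3] = 9/5, M[4,4] = 1
Tr(M) = -2/5 + 3/2 + 9/5 + 1
Computing step by step:
After adding M[1,1]: -2/5
After adding M[2,2]: 11/10
After adding M[3,3]: 29/10
After adding M[4,4]: 39/10
Tr(M) = 39/10

39/10


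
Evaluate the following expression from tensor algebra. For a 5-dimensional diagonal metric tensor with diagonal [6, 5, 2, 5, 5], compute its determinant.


For a diagonal metric, the determinant is the product of diagonal entries.
Diagonal entries: 6, 5, 2, 5, 5
det(g) = 6 * 5 * 2 * 5 * 5 = 1500

1500


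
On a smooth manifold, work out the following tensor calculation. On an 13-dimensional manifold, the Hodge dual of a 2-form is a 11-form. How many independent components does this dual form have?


The Hodge dual of a p-form on an n-dimensional manifold is an (n-p)-form.
n = 13, p = 2, so dual degree = 13 - 2 = 11
The number of components is C(n, n-p) = C(13, 11) = 78

78


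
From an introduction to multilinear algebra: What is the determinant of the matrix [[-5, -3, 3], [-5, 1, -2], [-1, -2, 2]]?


Expanding along the first row, det(A) = a11*M_11 - a12*M_12 + a13*M_13, where M_1j is the (1,j) minor.
Minor M_11 = 1*2 - -2*-2 = -2
Minor M_12 = -5*2 - -2*-1 = -12
Minor M_13 = -5*-2 - 1*-1 = 11
det = -5*(-2) - -3*(-12) + 3*(11)
    = 10 - 36 + 33
    = 7

7


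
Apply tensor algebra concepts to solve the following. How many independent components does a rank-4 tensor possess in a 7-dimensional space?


The number of components of a rank-r tensor in d dimensions is d^r.
Here d = 7 and r = 4.
7^4 = 2401

2401


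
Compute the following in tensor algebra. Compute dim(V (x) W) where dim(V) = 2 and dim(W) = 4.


The dimension of a tensor product is the product of dimensions.
dim(V) = 2, dim(W) = 4
dim(V (x) W) = 2 * 4 = 8

8


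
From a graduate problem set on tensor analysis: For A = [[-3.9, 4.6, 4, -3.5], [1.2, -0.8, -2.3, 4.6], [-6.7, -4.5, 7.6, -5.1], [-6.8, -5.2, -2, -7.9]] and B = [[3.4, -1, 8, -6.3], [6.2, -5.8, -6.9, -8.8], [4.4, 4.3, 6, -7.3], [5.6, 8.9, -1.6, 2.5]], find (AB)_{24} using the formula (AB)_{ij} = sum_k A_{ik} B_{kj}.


(AB)_{ij} = sum_k A_{ik} B_{kj}.
For i=2, j=4:
A_{21} * B_{14} = 1.2 * -6.3 = -7.56
A_{22} * B_{24} = -0.8 * -8.8 = 7.04
A_{23} * B_{34} = -2.3 * -7.3 = 16.79
A_{24} * B_{44} = 4.6 * 2.5 = 11.5
Sum = -7.56 + 7.04 + 16.79 + 11.5 = 27.77

27.77


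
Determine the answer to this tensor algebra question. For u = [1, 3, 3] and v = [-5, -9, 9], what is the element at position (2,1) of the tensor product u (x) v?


The outer product entry T_{ij} = u_i * v_j.
We need i=2, j=1.
u_2 = 3, v_1 = -5
T_{2,1} = 3 * -5 = -15

-15


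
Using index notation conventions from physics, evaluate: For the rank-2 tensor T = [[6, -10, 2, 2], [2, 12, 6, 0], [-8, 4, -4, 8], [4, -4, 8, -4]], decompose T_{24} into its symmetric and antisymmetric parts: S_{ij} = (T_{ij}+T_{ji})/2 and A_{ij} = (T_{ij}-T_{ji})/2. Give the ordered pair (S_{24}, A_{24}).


T_{24} = 0
T_{42} = -4
S_{24} = (0 + -4)/2 = -4/2 = -2
A_{24} = (0 - -4)/2 = 4/2 = 2
Check: S + A = -2 + 2 = 0 = T_{24}.

(-2, 2)


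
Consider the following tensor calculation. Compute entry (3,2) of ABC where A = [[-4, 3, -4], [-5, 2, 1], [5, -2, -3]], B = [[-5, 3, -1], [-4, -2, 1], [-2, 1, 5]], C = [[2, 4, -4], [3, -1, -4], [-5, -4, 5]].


(ABC)_{32} = sum_m (AB)_{3m} C_{m2}. First compute row 3 of AB.
(AB)_{31} = 5*-5 + -2*-4 + -3*-2 = -11
(AB)_{32} = 5*3 + -2*-2 + -3*1 = 16
(AB)_{33} = 5*-1 + -2*1 + -3*5 = -22
Now contract with column 2 of C:
(AB)_{31} * C_{12} = -11 * 4 = -44
(AB)_{32} * C_{22} = 16 * -1 = -16
(AB)_{33} * C_{32} = -22 * -4 = 88
(ABC)_{32} = -44 + -16 + 88 = 28

28


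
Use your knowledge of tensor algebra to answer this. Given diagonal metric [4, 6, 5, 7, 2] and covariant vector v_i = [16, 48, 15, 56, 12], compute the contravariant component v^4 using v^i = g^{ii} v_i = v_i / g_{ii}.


To raise an index with a diagonal metric: v^i = v_i / g_{ii}.
For index 4: v_4 = 56, g_{44} = 7
v^4 = 56 / 7 = 8

8


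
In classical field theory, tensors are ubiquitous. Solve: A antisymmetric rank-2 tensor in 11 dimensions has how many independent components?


A antisymmetric rank-2 tensor in d dimensions has d(d-1)/2 independent components.
d = 11
d(d-1)/2 = 11 * 10 / 2 = 110 / 2 = 55

55


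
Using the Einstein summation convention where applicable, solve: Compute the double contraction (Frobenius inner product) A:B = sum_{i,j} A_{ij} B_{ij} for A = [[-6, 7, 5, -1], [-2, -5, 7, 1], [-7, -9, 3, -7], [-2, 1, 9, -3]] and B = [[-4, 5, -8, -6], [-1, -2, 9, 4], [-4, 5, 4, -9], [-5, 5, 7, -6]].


A:B = sum over all i,j of A_{ij} * B_{ij}.
Row 1: -6*-4=24, 7*5=35, 5*-8=-40, -1*-6=6 => row sum = 25
Row 2: -2*-1=2, -5*-2=10, 7*9=63, 1*4=4 => row sum = 79
Row 3: -7*-4=28, -9*5=-45, 3*4=12, -7*-9=63 => row sum = 58
Row 4: -2*-5=10, 1*5=5, 9*7=63, -3*-6=18 => row sum = 96
Total = 25 + 79 + 58 + 96 = 258

258


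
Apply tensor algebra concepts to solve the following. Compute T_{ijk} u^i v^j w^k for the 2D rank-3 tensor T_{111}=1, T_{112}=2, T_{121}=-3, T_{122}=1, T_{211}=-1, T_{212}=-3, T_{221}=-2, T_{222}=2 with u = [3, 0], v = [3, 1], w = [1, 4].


S = sum over i,j,k of T_{ijk} u_i v_j w_k. Expanding all 8 terms:
T_{111}*u_1*v_1*w_1 = 1*3*3*1 = 9  (running total: 9)
T_{112}*u_1*v_1*w_2 = 2*3*3*4 = 72  (running total: 81)
T_{121}*u_1*v_2*w_1 = -3*3*1*1 = -9  (running total: 72)
T_{122}*u_1*v_2*w_2 = 1*3*1*4 = 12  (running total: 84)
T_{211}*u_2*v_1*w_1 = -1*0*3*1 = 0  (running total: 84)
T_{212}*u_2*v_1*w_2 = -3*0*3*4 = 0  (running total: 84)
T_{221}*u_2*v_2*w_1 = -2*0*1*1 = 0  (running total: 84)
T_{222}*u_2*v_2*w_2 = 2*0*1*4 = 0  (running total: 84)
S = 84

84


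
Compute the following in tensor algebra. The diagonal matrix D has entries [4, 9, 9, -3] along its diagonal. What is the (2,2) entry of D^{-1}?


For a diagonal matrix, the inverse has entries (D^{-1})_{ii} = 1/d_{ii}.
The diagonal entries are: d_{11} = 4, d_{22} = 9, d_{33} = 9, d_{44} = -3
We need (D^{-1})_{22} = 1/d_{22} = 1/9 = 1/9

1/9


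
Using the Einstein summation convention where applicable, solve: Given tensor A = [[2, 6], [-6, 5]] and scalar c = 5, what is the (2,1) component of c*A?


Scalar multiplication: (cA)_{ij} = c * A_{ij}.
c = 5
A_{21} = -6
(cA)_{21} = 5 * -6 = -30

-30


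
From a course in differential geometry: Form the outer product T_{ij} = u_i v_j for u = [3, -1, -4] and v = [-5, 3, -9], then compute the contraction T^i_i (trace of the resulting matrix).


The outer product gives T_{ij} = u_i v_j.
The trace (contraction) is Tr(T) = sum_i T_{ii} = sum_i u_i v_i.
Diagonal entries:
T_{11} = u_1 * v_1 = 3 * -5 = -15
T_{22} = u_2 * v_2 = -1 * 3 = -3
T_{33} = u_3 * v_3 = -4 * -9 = 36
Tr(T) = -15 + -3 + 36 = 18

18


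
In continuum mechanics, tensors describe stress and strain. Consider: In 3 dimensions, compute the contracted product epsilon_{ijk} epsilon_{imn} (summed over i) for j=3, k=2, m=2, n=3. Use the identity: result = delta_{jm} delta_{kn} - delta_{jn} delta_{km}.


Using the identity: epsilon_{ijk} epsilon_{imn} = delta_{jm} delta_{kn} - delta_{jn} delta_{km}.
delta_{32} = 0
delta_{23} = 0
delta_{33} = 1
delta_{22} = 1
Result = 0 * 0 - 1 * 1 = 0 - 1 = -1

-1


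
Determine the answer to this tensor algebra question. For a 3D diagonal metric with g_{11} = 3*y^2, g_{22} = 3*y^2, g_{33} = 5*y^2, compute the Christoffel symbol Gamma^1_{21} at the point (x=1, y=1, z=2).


For a diagonal metric, Gamma^k_{ij} = (1/2) g^{kk} (dg_{ik}/dx_j + dg_{jk}/dx_i - dg_{ij}/dx_k).
The metric is diagonal, so g_{ab} = 0 for a != b.
At the given point: g_{11} = 3, g_{22} = 3, g_{33} = 5
g^{11} = 1/3
dg_{21}/dx_1 = 0 (off-diagonal)
dg_{11}/dx_2 = dg_{11}/dx_2 = 6
dg_{21}/dx_1 = 0 (off-diagonal)
Numerator = 0 + 6 - 0 = 6
Gamma^1_{21} = 6 / (2 * 3) = 1

1


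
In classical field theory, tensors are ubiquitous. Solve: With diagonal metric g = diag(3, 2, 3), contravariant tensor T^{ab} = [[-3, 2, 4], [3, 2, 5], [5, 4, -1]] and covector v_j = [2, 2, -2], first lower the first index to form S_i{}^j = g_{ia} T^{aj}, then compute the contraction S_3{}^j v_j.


Step 1: lower the first index. For a diagonal metric, g_{ia} T^{aj} = g_{ii} T^{ij} (no sum on i).
g_{33} = 3
S_3{}^1 = 3 * T^{31} = 3 * 5 = 15
S_3{}^2 = 3 * T^{32} = 3 * 4 = 12
S_3{}^3 = 3 * T^{33} = 3 * -1 = -3
Step 2: contract S_3{}^j with v_j.
S_3{}^1 * v_1 = 15 * 2 = 30
S_3{}^2 * v_2 = 12 * 2 = 24
S_3{}^3 * v_3 = -3 * -2 = 6
Result = 30 + 24 + 6 = 60

60


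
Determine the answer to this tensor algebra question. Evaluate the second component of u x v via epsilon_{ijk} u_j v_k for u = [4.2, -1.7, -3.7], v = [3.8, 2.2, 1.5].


(u x v)_2 = sum_{j,k} epsilon_{2jk} u_j v_k. Only permutations of (1,2,3) contribute; the two non-zero terms are:
eps_{213} u_1 v_3 = -1 * 4.2 * 1.5 = -6.3
eps_{231} u_3 v_1 = 1 * -3.7 * 3.8 = -14.06
(u x v)_2 = -20.36

-20.36


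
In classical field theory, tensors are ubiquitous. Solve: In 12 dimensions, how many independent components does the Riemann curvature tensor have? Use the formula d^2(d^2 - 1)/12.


The Riemann tensor in d dimensions has d^2(d^2 - 1)/12 independent components.
d = 12, so d^2 = 144
d^2 - 1 = 143
d^2(d^2 - 1) = 144 * 143 = 20592
Divide by 12: 20592 / 12 = 1716

1716


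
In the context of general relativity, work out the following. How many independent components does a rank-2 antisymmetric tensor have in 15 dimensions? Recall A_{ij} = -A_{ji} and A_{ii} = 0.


An antisymmetric rank-2 tensor satisfies A_{ij} = -A_{ji}, so diagonal entries are zero.
The independent components are the upper-triangular entries: C(n, 2) = n(n-1)/2.
n = 15
C(15, 2) = 15 * 14 / 2 = 210 / 2 = 105

105


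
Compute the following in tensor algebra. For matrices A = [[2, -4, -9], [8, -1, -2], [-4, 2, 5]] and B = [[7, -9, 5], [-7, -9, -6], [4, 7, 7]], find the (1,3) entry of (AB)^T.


(AB)^T_{ij} = (AB)_{ji} = sum_k A_{jk} B_{ki}.
For i=1, j=3 we need (AB)_{31}:
A_{31} * B_{11} = -4 * 7 = -28
A_{32} * B_{21} = 2 * -7 = -14
A_{33} * B_{31} = 5 * 4 = 20
Sum = -28 + -14 + 20 = -22

-22


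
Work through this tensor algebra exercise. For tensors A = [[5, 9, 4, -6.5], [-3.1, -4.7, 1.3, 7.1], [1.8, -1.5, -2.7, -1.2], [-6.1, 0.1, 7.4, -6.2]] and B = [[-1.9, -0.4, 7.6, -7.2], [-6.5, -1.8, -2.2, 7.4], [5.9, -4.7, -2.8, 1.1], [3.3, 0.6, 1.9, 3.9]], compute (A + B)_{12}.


Tensor addition is component-wise: (A + B)_{ij} = A_{ij} + B_{ij}.
A_{12} = 9
B_{12} = -0.4
(A + B)_{12} = 9 + -0.4 = 8.6

8.6


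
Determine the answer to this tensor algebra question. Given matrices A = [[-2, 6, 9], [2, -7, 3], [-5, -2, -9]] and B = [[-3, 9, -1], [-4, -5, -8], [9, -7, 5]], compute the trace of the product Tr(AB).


Tr(AB) = sum_i (AB)_{ii} where (AB)_{ii} = sum_k A_{ik} B_{ki}.
(AB)_{11} = -2*-3 + 6*-4 + 9*9 = 63
(AB)_{22} = 2*9 + -7*-5 + 3*-7 = 32
(AB)_{33} = -5*-1 + -2*-8 + -9*5 = -24
Tr(AB) = 63 + 32 + -24 = 71

71


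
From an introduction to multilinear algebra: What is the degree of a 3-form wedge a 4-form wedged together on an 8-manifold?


The degree of a wedge product is the sum of the degrees of the individual forms.
Degrees: 3, 4
Total degree = 3 + 4 = 7

7


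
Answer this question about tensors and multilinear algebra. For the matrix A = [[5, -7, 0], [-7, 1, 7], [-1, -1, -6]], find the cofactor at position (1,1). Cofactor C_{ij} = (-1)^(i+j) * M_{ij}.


To find cofactor C_{11}, delete row 1 and column 1.
The resulting 2x2 submatrix is: [[1, 7], [-1, -6]]
Minor M_{11} = 1*-6 - 7*-1
  = -6 - -7 = 1
Sign = (-1)^(1+1) = (-1)^2 = 1
Cofactor C_{11} = 1 * 1 = 1

1


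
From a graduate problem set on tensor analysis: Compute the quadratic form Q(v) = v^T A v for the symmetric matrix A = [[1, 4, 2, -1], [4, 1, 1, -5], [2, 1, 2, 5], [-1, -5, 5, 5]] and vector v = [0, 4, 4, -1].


First compute Av:
(Av)_1 = 1*0 + 4*4 + 2*4 + -1*-1 = 25
(Av)_2 = 4*0 + 1*4 + 1*4 + -5*-1 = 13
(Av)_3 = 2*0 + 1*4 + 2*4 + 5*-1 = 7
(Av)_4 = -1*0 + -5*4 + 5*4 + 5*-1 = -5
Av = [25, 13, 7, -5]
Then v^T (Av) = 0*25 + 4*13 + 4*7 + -1*-5
= 0 + 52 + 28 + 5 = 85

85


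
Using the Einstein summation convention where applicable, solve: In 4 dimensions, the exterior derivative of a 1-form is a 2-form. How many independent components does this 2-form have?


The exterior derivative of a p-form is a (p+1)-form.
Its number of independent components is C(n, p+1).
n = 4, p+1 = 2
C(4, 2) = 6

6


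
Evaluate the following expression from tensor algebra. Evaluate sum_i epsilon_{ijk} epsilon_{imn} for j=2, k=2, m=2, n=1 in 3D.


Using the identity: epsilon_{ijk} epsilon_{imn} = delta_{jm} delta_{kn} - delta_{jn} delta_{km}.
delta_{22} = 1
delta_{21} = 0
delta_{21} = 0
delta_{22} = 1
Result = 1 * 0 - 0 * 1 = 0 - 0 = 0

0


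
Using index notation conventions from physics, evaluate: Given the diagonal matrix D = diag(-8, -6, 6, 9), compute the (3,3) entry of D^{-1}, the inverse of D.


For a diagonal matrix, the inverse has entries (D^{-1})_{ii} = 1/d_{ii}.
The diagonal entries are: d_{11} = -8, d_{22} = -6, d_{33} = 6, d_{44} = 9
We need (D^{-1})_{33} = 1/d_{33} = 1/6 = 1/6

1/6


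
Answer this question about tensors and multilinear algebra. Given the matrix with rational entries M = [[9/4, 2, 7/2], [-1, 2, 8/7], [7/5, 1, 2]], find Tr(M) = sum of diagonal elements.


The trace is the sum of diagonal entries.
Diagonal: M[1,1] = 9/4, M[2,2] = 2, M[3,3] = 2
Tr(M) = 9/4 + 2 + 2
Computing step by step:
After adding M[1,1]: 9/4
After adding M[2,2]: 17/4
After adding M[3,3]: 25/4
Tr(M) = 25/4

25/4


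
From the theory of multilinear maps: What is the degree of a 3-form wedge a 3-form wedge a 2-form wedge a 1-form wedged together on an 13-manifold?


The degree of a wedge product is the sum of the degrees of the individual forms.
Degrees: 3, 3, 2, 1
Total degree = 3 + 3 + 2 + 1 = 9

9


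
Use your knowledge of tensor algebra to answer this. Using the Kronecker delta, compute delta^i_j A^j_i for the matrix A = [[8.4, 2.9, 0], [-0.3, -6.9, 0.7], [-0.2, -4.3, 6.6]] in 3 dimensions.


The contraction (trace) of a rank-2 tensor is the sum of its diagonal elements.
Diagonal entries: A[1,1] = 8.4, A[2,2] = -6.9, A[3,3] = 6.6
Tr(A) = 8.4 + -6.9 + 6.6 = 8.1

8.1


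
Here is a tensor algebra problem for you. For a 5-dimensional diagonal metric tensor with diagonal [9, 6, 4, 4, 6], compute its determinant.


For a diagonal metric, the determinant is the product of diagonal entries.
Diagonal entries: 9, 6, 4, 4, 6
det(g) = 9 * 6 * 4 * 4 * 6 = 5184

5184


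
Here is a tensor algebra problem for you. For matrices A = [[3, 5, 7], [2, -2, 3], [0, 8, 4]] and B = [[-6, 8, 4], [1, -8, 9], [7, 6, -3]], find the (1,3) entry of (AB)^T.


(AB)^T_{ij} = (AB)_{ji} = sum_k A_{jk} B_{ki}.
For i=1, j=3 we need (AB)_{31}:
A_{31} * B_{11} = 0 * -6 = 0
A_{32} * B_{21} = 8 * 1 = 8
A_{33} * B_{31} = 4 * 7 = 28
Sum = 0 + 8 + 28 = 36

36


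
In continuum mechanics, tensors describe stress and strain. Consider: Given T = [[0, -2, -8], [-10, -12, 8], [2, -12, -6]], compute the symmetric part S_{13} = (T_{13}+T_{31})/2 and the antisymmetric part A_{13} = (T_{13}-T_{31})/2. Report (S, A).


T_{13} = -8
T_{31} = 2
S_{13} = (-8 + 2)/2 = -6/2 = -3
A_{13} = (-8 - 2)/2 = -10/2 = -5
Check: S + A = -3 + -5 = -8 = T_{13}.

(-3, -5)


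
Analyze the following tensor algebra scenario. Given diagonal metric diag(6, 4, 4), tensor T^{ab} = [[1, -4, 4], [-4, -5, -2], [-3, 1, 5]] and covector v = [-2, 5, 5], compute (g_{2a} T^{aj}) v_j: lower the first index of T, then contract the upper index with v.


Step 1: lower the first index. For a diagonal metric, g_{ia} T^{aj} = g_{ii} T^{ij} (no sum on i).
g_{22} = 4
S_2{}^1 = 4 * T^{21} = 4 * -4 = -16
S_2{}^2 = 4 * T^{22} = 4 * -5 = -20
S_2{}^3 = 4 * T^{23} = 4 * -2 = -8
Step 2: contract S_2{}^j with v_j.
S_2{}^1 * v_1 = -16 * -2 = 32
S_2{}^2 * v_2 = -20 * 5 = -100
S_2{}^3 * v_3 = -8 * 5 = -40
Result = 32 + -100 + -40 = -108

-108


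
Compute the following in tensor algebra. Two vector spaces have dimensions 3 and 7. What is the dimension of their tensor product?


The dimension of a tensor product is the product of dimensions.
dim(V) = 3, dim(W) = 7
dim(V (x) W) = 3 * 7 = 21

21


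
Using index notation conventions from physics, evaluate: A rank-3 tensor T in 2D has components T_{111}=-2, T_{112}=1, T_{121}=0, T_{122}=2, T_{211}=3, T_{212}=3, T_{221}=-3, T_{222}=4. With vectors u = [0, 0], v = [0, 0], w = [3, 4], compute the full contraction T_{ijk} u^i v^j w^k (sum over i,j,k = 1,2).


S = sum over i,j,k of T_{ijk} u_i v_j w_k. Expanding all 8 terms:
T_{111}*u_1*v_1*w_1 = -2*0*0*3 = 0  (running total: 0)
T_{112}*u_1*v_1*w_2 = 1*0*0*4 = 0  (running total: 0)
T_{121}*u_1*v_2*w_1 = 0*0*0*3 = 0  (running total: 0)
T_{122}*u_1*v_2*w_2 = 2*0*0*4 = 0  (running total: 0)
T_{211}*u_2*v_1*w_1 = 3*0*0*3 = 0  (running total: 0)
T_{212}*u_2*v_1*w_2 = 3*0*0*4 = 0  (running total: 0)
T_{221}*u_2*v_2*w_1 = -3*0*0*3 = 0  (running total: 0)
T_{222}*u_2*v_2*w_2 = 4*0*0*4 = 0  (running total: 0)
S = 0

0


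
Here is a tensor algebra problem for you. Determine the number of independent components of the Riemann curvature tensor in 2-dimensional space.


The Riemann tensor in d dimensions has d^2(d^2 - 1)/12 independent components.
d = 2, so d^2 = 4
d^2 - 1 = 3
d^2(d^2 - 1) = 4 * 3 = 12
Divide by 12: 12 / 12 = 1

1


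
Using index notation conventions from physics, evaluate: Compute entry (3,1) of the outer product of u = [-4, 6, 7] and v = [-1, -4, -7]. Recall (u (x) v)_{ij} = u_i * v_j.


The outer product entry T_{ij} = u_i * v_j.
We need i=3, j=1.
u_3 = 7, v_1 = -1
T_{3,1} = 7 * -1 = -7

-7


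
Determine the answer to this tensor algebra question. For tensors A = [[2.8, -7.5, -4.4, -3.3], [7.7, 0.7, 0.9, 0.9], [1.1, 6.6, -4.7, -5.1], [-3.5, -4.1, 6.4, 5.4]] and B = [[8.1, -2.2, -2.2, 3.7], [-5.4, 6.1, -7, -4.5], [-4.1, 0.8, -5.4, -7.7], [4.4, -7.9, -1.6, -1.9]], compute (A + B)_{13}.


Tensor addition is component-wise: (A + B)_{ij} = A_{ij} + B_{ij}.
A_{13} = -4.4
B_{13} = -2.2
(A + B)_{13} = -4.4 + -2.2 = -6.6

-6.6


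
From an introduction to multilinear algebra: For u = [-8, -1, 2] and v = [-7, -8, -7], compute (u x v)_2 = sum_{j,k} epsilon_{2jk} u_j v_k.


(u x v)_2 = sum_{j,k} epsilon_{2jk} u_j v_k. Only permutations of (1,2,3) contribute; the two non-zero terms are:
eps_{213} u_1 v_3 = -1 * -8 * -7 = -56
eps_{231} u_3 v_1 = 1 * 2 * -7 = -14
(u x v)_2 = -70

-70


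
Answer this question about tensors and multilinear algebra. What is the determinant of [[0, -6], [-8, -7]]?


For a 2x2 matrix [[a, b], [c, d]], det = a*d - b*c.
a = 0, b = -6, c = -8, d = -7
a*d = 0 * -7 = 0
b*c = -6 * -8 = 48
det = 0 - 48 = -48

-48


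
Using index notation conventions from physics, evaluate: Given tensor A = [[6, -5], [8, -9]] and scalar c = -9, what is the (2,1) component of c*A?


Scalar multiplication: (cA)_{ij} = c * A_{ij}.
c = -9
A_{21} = 8
(cA)_{21} = -9 * 8 = -72

-72


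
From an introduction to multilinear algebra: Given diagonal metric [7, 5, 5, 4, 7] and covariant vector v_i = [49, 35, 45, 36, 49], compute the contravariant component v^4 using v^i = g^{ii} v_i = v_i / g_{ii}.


To raise an index with a diagonal metric: v^i = v_i / g_{ii}.
For index 4: v_4 = 36, g_{44} = 4
v^4 = 36 / 4 = 9

9


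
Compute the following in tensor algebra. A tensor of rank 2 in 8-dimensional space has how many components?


The number of components of a rank-r tensor in d dimensions is d^r.
Here d = 8 and r = 2.
8^2 = 64

64


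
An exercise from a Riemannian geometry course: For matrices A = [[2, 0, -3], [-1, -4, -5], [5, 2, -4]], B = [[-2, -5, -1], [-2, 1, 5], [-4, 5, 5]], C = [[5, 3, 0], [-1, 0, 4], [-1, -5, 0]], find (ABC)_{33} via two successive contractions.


(ABC)_{33} = sum_m (AB)_{3m} C_{m3}. First compute row 3 of AB.
(AB)_{31} = 5*-2 + 2*-2 + -4*-4 = 2
(AB)_{32} = 5*-5 + 2*1 + -4*5 = -43
(AB)_{33} = 5*-1 + 2*5 + -4*5 = -15
Now contract with column 3 of C:
(AB)_{31} * C_{13} = 2 * 0 = 0
(AB)_{32} * C_{23} = -43 * 4 = -172
(AB)_{33} * C_{33} = -15 * 0 = 0
(ABC)_{33} = 0 + -172 + 0 = -172

-172


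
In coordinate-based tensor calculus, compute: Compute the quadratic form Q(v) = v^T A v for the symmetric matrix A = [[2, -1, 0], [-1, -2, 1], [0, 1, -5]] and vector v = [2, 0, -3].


First compute Av:
(Av)_1 = 2*2 + -1*0 + 0*-3 = 4
(Av)_2 = -1*2 + -2*0 + 1*-3 = -5
(Av)_3 = 0*2 + 1*0 + -5*-3 = 15
Av = [4, -5, 15]
Then v^T (Av) = 2*4 + 0*-5 + -3*15
= 8 + 0 + -45 = -37

-37


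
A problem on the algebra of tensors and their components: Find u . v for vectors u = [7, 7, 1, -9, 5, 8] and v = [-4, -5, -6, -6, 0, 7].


The inner product u . v = sum of u_i * v_i.
Term-by-term: 7 * -4, 7 * -5, 1 * -6, -9 * -6, 5 * 0, 8 * 7
Products: -28, -35, -6, 54, 0, 56
Sum = -28 + -35 + -6 + 54 + 0 + 56 = 41

41


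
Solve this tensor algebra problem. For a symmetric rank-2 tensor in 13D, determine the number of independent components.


A symmetric rank-2 tensor in d dimensions has d(d+1)/2 independent components.
d = 13
d(d+1)/2 = 13 * 14 / 2 = 182 / 2 = 91

91


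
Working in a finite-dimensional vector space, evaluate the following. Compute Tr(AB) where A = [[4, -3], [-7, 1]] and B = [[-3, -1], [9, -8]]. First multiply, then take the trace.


Tr(AB) = sum_i (AB)_{ii} where (AB)_{ii} = sum_k A_{ik} B_{ki}.
(AB)_{11} = 4*-3 + -3*9 = -39
(AB)_{22} = -7*-1 + 1*-8 = -1
Tr(AB) = -39 + -1 = -40

-40


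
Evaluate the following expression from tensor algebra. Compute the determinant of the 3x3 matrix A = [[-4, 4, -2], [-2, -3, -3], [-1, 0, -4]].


Expanding along the first row, det(A) = a11*M_11 - a12*M_12 + a13*M_13, where M_1j is the (1,j) minor.
Minor M_11 = -3*-4 - -3*0 = 12
Minor M_12 = -2*-4 - -3*-1 = 5
Minor M_13 = -2*0 - -3*-1 = -3
det = -4*(12) - 4*(5) + -2*(-3)
    = -48 - 20 + 6
    = -62

-62


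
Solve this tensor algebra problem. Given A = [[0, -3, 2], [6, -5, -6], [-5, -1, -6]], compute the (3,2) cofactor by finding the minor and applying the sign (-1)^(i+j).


To find cofactor C_{32}, delete row 3 and column 2.
The resulting 2x2 submatrix is: [[0, 2], [6, -6]]
Minor M_{32} = 0*-6 - 2*6
  = 0 - 12 = -12
Sign = (-1)^(3+2) = (-1)^5 = -1
Cofactor C_{32} = -1 * -12 = 12

12


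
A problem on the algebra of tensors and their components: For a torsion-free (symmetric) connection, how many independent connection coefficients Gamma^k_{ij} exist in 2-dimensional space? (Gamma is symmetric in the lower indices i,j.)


Christoffel symbols Gamma^k_{ij} are symmetric in i,j, so there are d * d(d+1)/2 independent symbols.
d = 2
d(d+1)/2 = 2 * 3 / 2 = 3
Total = 2 * 3 = 6

6


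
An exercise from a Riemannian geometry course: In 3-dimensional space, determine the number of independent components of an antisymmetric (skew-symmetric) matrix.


An antisymmetric rank-2 tensor satisfies A_{ij} = -A_{ji}, so diagonal entries are zero.
The independent components are the upper-triangular entries: C(n, 2) = n(n-1)/2.
n = 3
C(3, 2) = 3 * 2 / 2 = 6 / 2 = 3

3


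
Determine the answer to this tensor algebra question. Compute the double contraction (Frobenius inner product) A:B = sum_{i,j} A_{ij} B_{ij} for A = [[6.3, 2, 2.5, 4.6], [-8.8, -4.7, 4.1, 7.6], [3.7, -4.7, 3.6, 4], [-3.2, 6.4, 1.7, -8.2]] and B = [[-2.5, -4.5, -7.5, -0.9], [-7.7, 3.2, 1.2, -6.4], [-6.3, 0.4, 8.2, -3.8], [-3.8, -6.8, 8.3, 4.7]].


A:B = sum over all i,j of A_{ij} * B_{ij}.
Row 1: 6.3*-2.5=-15.75, 2*-4.5=-9, 2.5*-7.5=-18.75, 4.6*-0.9=-4.14 => row sum = -47.64
Row 2: -8.8*-7.7=67.76, -4.7*3.2=-15.04, 4.1*1.2=4.92, 7.6*-6.4=-48.64 => row sum = 9
Row 3: 3.7*-6.3=-23.31, -4.7*0.4=-1.88, 3.6*8.2=29.52, 4*-3.8=-15.2 => row sum = -10.87
Row 4: -3.2*-3.8=12.16, 6.4*-6.8=-43.52, 1.7*8.3=14.11, -8.2*4.7=-38.54 => row sum = -55.79
Total = -47.64 + 9 + -10.87 + -55.79 = -105.3

-105.3


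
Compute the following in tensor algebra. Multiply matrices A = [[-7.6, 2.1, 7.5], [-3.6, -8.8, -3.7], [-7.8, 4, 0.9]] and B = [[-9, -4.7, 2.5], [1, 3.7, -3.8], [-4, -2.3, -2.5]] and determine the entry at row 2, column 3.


(AB)_{ij} = sum_k A_{ik} B_{kj}.
For i=2, j=3:
A_{21} * B_{13} = -3.6 * 2.5 = -9
A_{22} * B_{23} = -8.8 * -3.8 = 33.44
A_{23} * B_{33} = -3.7 * -2.5 = 9.25
Sum = -9 + 33.44 + 9.25 = 33.69

33.69


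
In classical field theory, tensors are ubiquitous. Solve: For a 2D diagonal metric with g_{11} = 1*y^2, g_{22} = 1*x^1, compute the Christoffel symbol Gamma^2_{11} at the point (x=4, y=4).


For a diagonal metric, Gamma^k_{ij} = (1/2) g^{kk} (dg_{ik}/dx_j + dg_{jk}/dx_i - dg_{ij}/dx_k).
The metric is diagonal, so g_{ab} = 0 for a != b.
At the given point: g_{11} = 16, g_{22} = 4
g^{22} = 1/4
dg_{12}/dx_1 = 0 (off-diagonal)
dg_{12}/dx_1 = 0 (off-diagonal)
dg_{11}/dx_2 = dg_{11}/dx_2 = 8
Numerator = 0 + 0 - 8 = -8
Gamma^2_{11} = -8 / (2 * 4) = -1

-1


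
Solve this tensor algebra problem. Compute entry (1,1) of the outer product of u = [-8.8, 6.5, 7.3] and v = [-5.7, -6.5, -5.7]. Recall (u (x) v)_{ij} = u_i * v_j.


The outer product entry T_{ij} = u_i * v_j.
We need i=1, j=1.
u_1 = -8.8, v_1 = -5.7
T_{1,1} = -8.8 * -5.7 = 50.16

50.16


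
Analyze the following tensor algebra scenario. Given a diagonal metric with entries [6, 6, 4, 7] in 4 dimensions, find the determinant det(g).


For a diagonal metric, the determinant is the product of diagonal entries.
Diagonal entries: 6, 6, 4, 7
det(g) = 6 * 6 * 4 * 7 = 1008

1008


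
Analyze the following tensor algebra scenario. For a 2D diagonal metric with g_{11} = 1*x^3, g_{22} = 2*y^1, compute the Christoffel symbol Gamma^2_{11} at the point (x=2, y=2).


For a diagonal metric, Gamma^k_{ij} = (1/2) g^{kk} (dg_{ik}/dx_j + dg_{jk}/dx_i - dg_{ij}/dx_k).
The metric is diagonal, so g_{ab} = 0 for a != b.
At the given point: g_{11} = 8, g_{22} = 4
g^{22} = 1/4
dg_{12}/dx_1 = 0 (off-diagonal)
dg_{12}/dx_1 = 0 (off-diagonal)
dg_{11}/dx_2 = dg_{11}/dx_2 = 0
Numerator = 0 + 0 - 0 = 0
Gamma^2_{11} = 0 / (2 * 4) = 0

0


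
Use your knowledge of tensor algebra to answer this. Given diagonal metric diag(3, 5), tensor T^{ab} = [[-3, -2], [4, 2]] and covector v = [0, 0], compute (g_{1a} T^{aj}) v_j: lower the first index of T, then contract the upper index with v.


Step 1: lower the first index. For a diagonal metric, g_{ia} T^{aj} = g_{ii} T^{ij} (no sum on i).
g_{11} = 3
S_1{}^1 = 3 * T^{11} = 3 * -3 = -9
S_1{}^2 = 3 * T^{12} = 3 * -2 = -6
Step 2: contract S_1{}^j with v_j.
S_1{}^1 * v_1 = -9 * 0 = 0
S_1{}^2 * v_2 = -6 * 0 = 0
Result = 0 + 0 = 0

0


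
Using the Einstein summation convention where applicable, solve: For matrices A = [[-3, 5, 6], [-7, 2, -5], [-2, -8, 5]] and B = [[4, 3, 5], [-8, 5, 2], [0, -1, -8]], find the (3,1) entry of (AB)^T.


(AB)^T_{ij} = (AB)_{ji} = sum_k A_{jk} B_{ki}.
For i=3, j=1 we need (AB)_{13}:
A_{11} * B_{13} = -3 * 5 = -15
A_{12} * B_{23} = 5 * 2 = 10
A_{13} * B_{33} = 6 * -8 = -48
Sum = -15 + 10 + -48 = -53

-53


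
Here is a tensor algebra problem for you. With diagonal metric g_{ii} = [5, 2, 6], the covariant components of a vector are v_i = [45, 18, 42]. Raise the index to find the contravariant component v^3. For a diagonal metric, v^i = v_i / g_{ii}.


To raise an index with a diagonal metric: v^i = v_i / g_{ii}.
For index 3: v_3 = 42, g_{33} = 6
v^3 = 42 / 6 = 7

7


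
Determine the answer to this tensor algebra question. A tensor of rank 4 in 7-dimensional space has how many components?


The number of components of a rank-r tensor in d dimensions is d^r.
Here d = 7 and r = 4.
7^4 = 2401

2401


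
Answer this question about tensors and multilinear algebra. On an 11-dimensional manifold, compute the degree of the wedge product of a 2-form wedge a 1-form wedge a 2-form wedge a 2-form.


The degree of a wedge product is the sum of the degrees of the individual forms.
Degrees: 2, 1, 2, 2
Total degree = 2 + 1 + 2 + 2 = 7

7


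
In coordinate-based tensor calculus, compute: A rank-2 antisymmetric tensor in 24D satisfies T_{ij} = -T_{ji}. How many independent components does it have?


An antisymmetric rank-2 tensor satisfies A_{ij} = -A_{ji}, so diagonal entries are zero.
The independent components are the upper-triangular entries: C(n, 2) = n(n-1)/2.
n = 24
C(24, 2) = 24 * 23 / 2 = 552 / 2 = 276

276


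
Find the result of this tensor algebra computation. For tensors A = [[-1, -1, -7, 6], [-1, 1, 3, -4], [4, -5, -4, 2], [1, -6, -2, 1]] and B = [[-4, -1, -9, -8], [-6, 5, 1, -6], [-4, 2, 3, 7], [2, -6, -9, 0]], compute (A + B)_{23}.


Tensor addition is component-wise: (A + B)_{ij} = A_{ij} + B_{ij}.
A_{23} = 3
B_{23} = 1
(A + B)_{23} = 3 + 1 = 4

4


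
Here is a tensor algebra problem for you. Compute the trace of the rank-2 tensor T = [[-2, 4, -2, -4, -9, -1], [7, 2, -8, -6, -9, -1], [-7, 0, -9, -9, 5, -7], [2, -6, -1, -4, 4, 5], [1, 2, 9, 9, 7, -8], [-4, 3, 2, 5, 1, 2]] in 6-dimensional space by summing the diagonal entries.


The contraction (trace) of a rank-2 tensor is the sum of its diagonal elements.
Diagonal entries: A[1,1] = -2, A[2,2] = 2, A[3,3] = -9, A[4,4] = -4, A[5,5] = 7, A[6,6] = 2
Tr(A) = -2 + 2 + -9 + -4 + 7 + 2 = -4

-4


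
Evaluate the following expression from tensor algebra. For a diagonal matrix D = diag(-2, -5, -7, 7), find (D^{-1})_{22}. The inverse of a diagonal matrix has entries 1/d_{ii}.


For a diagonal matrix, the inverse has entries (D^{-1})_{ii} = 1/d_{ii}.
The diagonal entries are: d_{11} = -2, d_{22} = -5, d_{33} = -7, d_{44} = 7
We need (D^{-1})_{22} = 1/d_{22} = 1/-5 = -1/5

-1/5


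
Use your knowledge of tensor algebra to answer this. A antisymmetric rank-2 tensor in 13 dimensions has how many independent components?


A antisymmetric rank-2 tensor in d dimensions has d(d-1)/2 independent components.
d = 13
d(d-1)/2 = 13 * 12 / 2 = 156 / 2 = 78

78


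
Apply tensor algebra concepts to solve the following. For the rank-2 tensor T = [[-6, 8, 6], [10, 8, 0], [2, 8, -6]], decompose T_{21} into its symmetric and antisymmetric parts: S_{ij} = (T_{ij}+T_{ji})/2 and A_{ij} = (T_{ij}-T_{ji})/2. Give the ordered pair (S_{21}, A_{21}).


T_{21} = 10
T_{12} = 8
S_{21} = (10 + 8)/2 = 18/2 = 9
A_{21} = (10 - 8)/2 = 2/2 = 1
Check: S + A = 9 + 1 = 10 = T_{21}.

(9, 1)


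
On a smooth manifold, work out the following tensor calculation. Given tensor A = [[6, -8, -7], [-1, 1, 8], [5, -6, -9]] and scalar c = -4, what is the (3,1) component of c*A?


Scalar multiplication: (cA)_{ij} = c * A_{ij}.
c = -4
A_{31} = 5
(cA)_{31} = -4 * 5 = -20

-20


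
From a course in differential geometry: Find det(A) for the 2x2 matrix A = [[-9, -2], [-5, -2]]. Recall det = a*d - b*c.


For a 2x2 matrix [[a, b], [c, d]], det = a*d - b*c.
a = -9, b = -2, c = -5, d = -2
a*d = -9 * -2 = 18
b*c = -2 * -5 = 10
det = 18 - 10 = 8

8


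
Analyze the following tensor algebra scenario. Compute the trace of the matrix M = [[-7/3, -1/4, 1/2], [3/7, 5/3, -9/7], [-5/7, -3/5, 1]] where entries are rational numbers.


The trace is the sum of diagonal entries.
Diagonal: M[1,1] = -7/3, M[2,2] = 5/3, M[3,3] = 1
Tr(M) = -7/3 + 5/3 + 1
Computing step by step:
After adding M[1,1]: -7/3
After adding M[2,2]: -2/3
After adding M[3,3]: 1/3
Tr(M) = 1/3

1/3


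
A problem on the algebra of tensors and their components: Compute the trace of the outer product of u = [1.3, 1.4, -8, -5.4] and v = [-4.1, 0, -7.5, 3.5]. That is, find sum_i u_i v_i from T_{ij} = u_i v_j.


The outer product gives T_{ij} = u_i v_j.
The trace (contraction) is Tr(T) = sum_i T_{ii} = sum_i u_i v_i.
Diagonal entries:
T_{11} = u_1 * v_1 = 1.3 * -4.1 = -5.33
T_{22} = u_2 * v_2 = 1.4 * 0 = 0
T_{33} = u_3 * v_3 = -8 * -7.5 = 60
T_{44} = u_4 * v_4 = -5.4 * 3.5 = -18.9
Tr(T) = -5.33 + 0 + 60 + -18.9 = 35.77

35.77


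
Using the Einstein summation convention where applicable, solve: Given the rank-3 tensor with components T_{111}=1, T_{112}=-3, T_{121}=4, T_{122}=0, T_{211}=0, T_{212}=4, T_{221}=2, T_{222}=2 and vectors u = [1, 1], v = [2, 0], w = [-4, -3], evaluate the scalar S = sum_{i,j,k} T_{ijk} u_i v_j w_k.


S = sum over i,j,k of T_{ijk} u_i v_j w_k. Expanding all 8 terms:
T_{111}*u_1*v_1*w_1 = 1*1*2*-4 = -8  (running total: -8)
T_{112}*u_1*v_1*w_2 = -3*1*2*-3 = 18  (running total: 10)
T_{121}*u_1*v_2*w_1 = 4*1*0*-4 = 0  (running total: 10)
T_{122}*u_1*v_2*w_2 = 0*1*0*-3 = 0  (running total: 10)
T_{211}*u_2*v_1*w_1 = 0*1*2*-4 = 0  (running total: 10)
T_{212}*u_2*v_1*w_2 = 4*1*2*-3 = -24  (running total: -14)
T_{221}*u_2*v_2*w_1 = 2*1*0*-4 = 0  (running total: -14)
T_{222}*u_2*v_2*w_2 = 2*1*0*-3 = 0  (running total: -14)
S = -14

-14
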